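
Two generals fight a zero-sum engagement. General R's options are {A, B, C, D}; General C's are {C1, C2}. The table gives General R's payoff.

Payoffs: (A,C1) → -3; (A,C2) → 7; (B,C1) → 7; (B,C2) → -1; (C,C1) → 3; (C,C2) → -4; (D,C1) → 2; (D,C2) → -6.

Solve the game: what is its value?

Row minima: A → -3, B → -1, C → -4, D → -6; maximin = -1.
Column maxima: C1 → 7, C2 → 7; minimax = 7.
-1 ≠ 7, so there is no saddle point; optimal play is mixed.
C is strictly dominated by B, so General R never plays it.
D is strictly dominated by B, so General R never plays it.
On the remaining 2×2 (A, B vs C1, C2):
Let General R play A with probability p. Expected payoff against C1: (-3)p + 7(1−p) = −10p + 7; against C2: 7p + (-1)(1−p) = 8p − 1.
Setting these equal: −10p + 7 = 8p − 1 ⇒ −18p = -8 ⇒ p = 4/9, and the value is (-10)·(4/9) + 7 = 23/9.
For General C: with q = P(C1), equating A's and B's payoffs gives −10q + 7 = 8q − 1 ⇒ q = 4/9.

23/9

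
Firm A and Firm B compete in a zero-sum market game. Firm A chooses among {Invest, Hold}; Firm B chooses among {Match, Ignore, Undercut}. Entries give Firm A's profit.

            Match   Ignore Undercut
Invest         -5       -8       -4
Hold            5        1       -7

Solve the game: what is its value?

Row minima: Invest → -8, Hold → -7; maximin = -7.
Column maxima: Match → 5, Ignore → 1, Undercut → -4; minimax = -4.
-7 ≠ -4, so there is no saddle point; optimal play is mixed.
Match is strictly dominated by Ignore (it gives Firm A strictly more in every row), so Firm B never plays it.
On the remaining 2×2 (Invest, Hold vs Ignore, Undercut):
Let Firm A play Invest with probability p. Expected payoff against Ignore: (-8)p + 1(1−p) = −9p + 1; against Undercut: (-4)p + (-7)(1−p) = 3p − 7.
Setting these equal: −9p + 1 = 3p − 7 ⇒ −12p = -8 ⇒ p = 2/3, and the value is (-9)·(2/3) + 1 = -5.
For Firm B: with q = P(Ignore), equating Invest's and Hold's payoffs gives −4q − 4 = 8q − 7 ⇒ q = 1/4.

-5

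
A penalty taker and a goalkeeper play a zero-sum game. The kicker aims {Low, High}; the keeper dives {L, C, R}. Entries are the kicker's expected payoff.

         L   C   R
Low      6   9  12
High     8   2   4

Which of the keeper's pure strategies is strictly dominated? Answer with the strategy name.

R

C holds the kicker's payoff strictly below R in every row: 9 < 12, 2 < 4.
So R is strictly dominated for the keeper.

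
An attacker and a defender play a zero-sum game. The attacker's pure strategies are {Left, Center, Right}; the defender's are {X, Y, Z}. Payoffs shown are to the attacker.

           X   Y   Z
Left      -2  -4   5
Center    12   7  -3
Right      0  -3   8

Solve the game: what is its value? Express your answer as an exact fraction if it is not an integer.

Row minima: Left → -4, Center → -3, Right → -3; maximin = -3.
Column maxima: X → 12, Y → 7, Z → 8; minimax = 7.
-3 ≠ 7, so there is no saddle point; optimal play is mixed.
Left is strictly dominated by Right, so the attacker never plays it.
X is strictly dominated by Y (it gives the attacker strictly more in every row), so the defender never plays it.
On the remaining 2×2 (Center, Right vs Y, Z):
Let the attacker play Center with probability p. Expected payoff against Y: 7p + (-3)(1−p) = 10p − 3; against Z: (-3)p + 8(1−p) = −11p + 8.
Setting these equal: 10p − 3 = −11p + 8 ⇒ 21p = 11 ⇒ p = 11/21, and the value is (10)·(11/21) − 3 = 47/21.
For the defender: with q = P(Y), equating Center's and Right's payoffs gives 10q − 3 = −11q + 8 ⇒ q = 11/21.

47/21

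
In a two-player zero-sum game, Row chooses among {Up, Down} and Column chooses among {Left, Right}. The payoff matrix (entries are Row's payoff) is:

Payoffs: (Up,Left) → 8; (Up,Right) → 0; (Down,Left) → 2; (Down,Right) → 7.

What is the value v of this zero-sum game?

Row minima: Up → 0, Down → 2; maximin = 2.
Column maxima: Left → 8, Right → 7; minimax = 7.
2 ≠ 7, so there is no saddle point; optimal play is mixed.
Let Row play Up with probability p. Expected payoff against Left: 8p + 2(1−p) = 6p + 2; against Right: 0p + 7(1−p) = −7p + 7.
Setting these equal: 6p + 2 = −7p + 7 ⇒ 13p = 5 ⇒ p = 5/13, and the value is (6)·(5/13) + 2 = 56/13.
For Column: with q = P(Left), equating Up's and Down's payoffs gives 8q = −5q + 7 ⇒ q = 7/13.

56/13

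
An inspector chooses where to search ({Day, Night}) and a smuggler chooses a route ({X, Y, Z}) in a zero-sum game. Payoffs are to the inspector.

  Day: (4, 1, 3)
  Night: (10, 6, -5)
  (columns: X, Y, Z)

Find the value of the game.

Row minima: Day → 1, Night → -5; maximin = 1.
Column maxima: X → 10, Y → 6, Z → 3; minimax = 3.
1 ≠ 3, so there is no saddle point; optimal play is mixed.
X is strictly dominated by Y (it gives the inspector strictly more in every row), so the smuggler never plays it.
On the remaining 2×2 (Day, Night vs Y, Z):
Let the inspector play Day with probability p. Expected payoff against Y: 1p + 6(1−p) = −5p + 6; against Z: 3p + (-5)(1−p) = 8p − 5.
Setting these equal: −5p + 6 = 8p − 5 ⇒ −13p = -11 ⇒ p = 11/13, and the value is (-5)·(11/13) + 6 = 23/13.
For the smuggler: with q = P(Y), equating Day's and Night's payoffs gives −2q + 3 = 11q − 5 ⇒ q = 8/13.

23/13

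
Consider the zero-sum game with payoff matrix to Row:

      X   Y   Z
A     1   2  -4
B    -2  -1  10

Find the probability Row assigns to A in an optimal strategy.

Row minima: A → -4, B → -2; maximin = -2.
Column maxima: X → 1, Y → 2, Z → 10; minimax = 1.
-2 ≠ 1, so there is no saddle point; optimal play is mixed.
Y is strictly dominated by X (it gives Row strictly more in every row), so Column never plays it.
On the remaining 2×2 (A, B vs X, Z):
Let Row play A with probability p. Expected payoff against X: 1p + (-2)(1−p) = 3p − 2; against Z: (-4)p + 10(1−p) = −14p + 10.
Setting these equal: 3p − 2 = −14p + 10 ⇒ 17p = 12 ⇒ p = 12/17, and the value is (3)·(12/17) − 2 = 2/17.
For Column: with q = P(X), equating A's and B's payoffs gives 5q − 4 = −12q + 10 ⇒ q = 14/17.

12/17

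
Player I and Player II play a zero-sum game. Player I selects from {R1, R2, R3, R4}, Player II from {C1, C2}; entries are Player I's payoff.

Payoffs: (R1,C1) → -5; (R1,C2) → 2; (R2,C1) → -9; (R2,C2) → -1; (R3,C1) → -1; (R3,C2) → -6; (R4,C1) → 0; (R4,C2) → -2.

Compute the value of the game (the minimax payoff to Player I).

-10/9

Row minima: R1 → -5, R2 → -9, R3 → -6, R4 → -2; maximin = -2.
Column maxima: C1 → 0, C2 → 2; minimax = 0.
-2 ≠ 0, so there is no saddle point; optimal play is mixed.
R2 is strictly dominated by R1, so Player I never plays it.
R3 is strictly dominated by R4, so Player I never plays it.
On the remaining 2×2 (R1, R4 vs C1, C2):
Let Player I play R1 with probability p. Expected payoff against C1: (-5)p + 0(1−p) = −5p; against C2: 2p + (-2)(1−p) = 4p − 2.
Setting these equal: −5p = 4p − 2 ⇒ −9p = -2 ⇒ p = 2/9, and the value is (-5)·(2/9) = -10/9.
For Player II: with q = P(C1), equating R1's and R4's payoffs gives −7q + 2 = 2q − 2 ⇒ q = 4/9.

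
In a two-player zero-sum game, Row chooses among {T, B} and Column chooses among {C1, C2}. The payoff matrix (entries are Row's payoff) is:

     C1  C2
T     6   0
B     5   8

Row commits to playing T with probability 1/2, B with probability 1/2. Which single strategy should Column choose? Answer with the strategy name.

If Column plays C1, Row's expected payoff is (1/2)·6 + (1/2)·5 = 11/2.
If Column plays C2, Row's expected payoff is (1/2)·0 + (1/2)·8 = 4.
Column minimizes Row's payoff; the smallest is 4, so the best response is C2.

C2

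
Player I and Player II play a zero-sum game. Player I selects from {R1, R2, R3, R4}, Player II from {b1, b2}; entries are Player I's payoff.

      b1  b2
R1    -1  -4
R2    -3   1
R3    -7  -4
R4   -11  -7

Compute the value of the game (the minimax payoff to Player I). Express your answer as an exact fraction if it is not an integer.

-13/7

Row minima: R1 → -4, R2 → -3, R3 → -7, R4 → -11; maximin = -3.
Column maxima: b1 → -1, b2 → 1; minimax = -1.
-3 ≠ -1, so there is no saddle point; optimal play is mixed.
R3 is strictly dominated by R2, so Player I never plays it.
R4 is strictly dominated by R1, so Player I never plays it.
On the remaining 2×2 (R1, R2 vs b1, b2):
Let Player I play R1 with probability p. Expected payoff against b1: (-1)p + (-3)(1−p) = 2p − 3; against b2: (-4)p + 1(1−p) = −5p + 1.
Setting these equal: 2p − 3 = −5p + 1 ⇒ 7p = 4 ⇒ p = 4/7, and the value is (2)·(4/7) − 3 = -13/7.
For Player II: with q = P(b1), equating R1's and R2's payoffs gives 3q − 4 = −4q + 1 ⇒ q = 5/7.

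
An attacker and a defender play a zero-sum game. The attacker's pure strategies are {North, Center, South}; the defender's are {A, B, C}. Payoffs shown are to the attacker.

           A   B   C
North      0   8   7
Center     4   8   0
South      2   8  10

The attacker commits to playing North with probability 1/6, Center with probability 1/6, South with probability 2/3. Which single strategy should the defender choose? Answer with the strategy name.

A

If the defender plays A, the attacker's expected payoff is (1/6)·0 + (1/6)·4 + (2/3)·2 = 2.
If the defender plays B, the attacker's expected payoff is (1/6)·8 + (1/6)·8 + (2/3)·8 = 8.
If the defender plays C, the attacker's expected payoff is (1/6)·7 + (1/6)·0 + (2/3)·10 = 47/6.
The defender minimizes the attacker's payoff; the smallest is 2, so the best response is A.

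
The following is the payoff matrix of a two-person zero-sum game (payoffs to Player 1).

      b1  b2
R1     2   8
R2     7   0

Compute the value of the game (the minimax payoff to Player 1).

Row minima: R1 → 2, R2 → 0; maximin = 2.
Column maxima: b1 → 7, b2 → 8; minimax = 7.
2 ≠ 7, so there is no saddle point; optimal play is mixed.
Let Player 1 play R1 with probability p. Expected payoff against b1: 2p + 7(1−p) = −5p + 7; against b2: 8p + 0(1−p) = 8p.
Setting these equal: −5p + 7 = 8p ⇒ −13p = -7 ⇒ p = 7/13, and the value is (-5)·(7/13) + 7 = 56/13.
For Player 2: with q = P(b1), equating R1's and R2's payoffs gives −6q + 8 = 7q ⇒ q = 8/13.

56/13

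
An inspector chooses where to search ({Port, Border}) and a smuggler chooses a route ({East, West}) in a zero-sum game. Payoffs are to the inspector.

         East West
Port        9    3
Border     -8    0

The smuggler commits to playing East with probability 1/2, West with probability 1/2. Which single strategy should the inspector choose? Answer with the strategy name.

Port

Expected payoff of Port: (1/2)·9 + (1/2)·3 = 6.
Expected payoff of Border: (1/2)·(-8) + (1/2)·0 = -4.
The largest is 6, so the inspector's best response is Port.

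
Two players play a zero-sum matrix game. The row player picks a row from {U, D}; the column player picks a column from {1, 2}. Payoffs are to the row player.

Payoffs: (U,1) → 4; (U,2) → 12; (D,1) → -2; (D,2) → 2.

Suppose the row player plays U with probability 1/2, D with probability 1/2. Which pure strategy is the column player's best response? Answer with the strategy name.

If the column player plays 1, the row player's expected payoff is (1/2)·4 + (1/2)·(-2) = 1.
If the column player plays 2, the row player's expected payoff is (1/2)·12 + (1/2)·2 = 7.
The column player minimizes the row player's payoff; the smallest is 1, so the best response is 1.

1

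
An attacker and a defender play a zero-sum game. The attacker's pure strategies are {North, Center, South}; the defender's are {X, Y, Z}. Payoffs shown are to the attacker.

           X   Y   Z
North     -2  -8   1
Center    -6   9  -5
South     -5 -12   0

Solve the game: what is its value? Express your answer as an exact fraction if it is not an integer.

-22/7

Row minima: North → -8, Center → -6, South → -12; maximin = -6.
Column maxima: X → -2, Y → 9, Z → 1; minimax = -2.
-6 ≠ -2, so there is no saddle point; optimal play is mixed.
South is strictly dominated by North, so the attacker never plays it.
Z is strictly dominated by X (it gives the attacker strictly more in every row), so the defender never plays it.
On the remaining 2×2 (North, Center vs X, Y):
Let the attacker play North with probability p. Expected payoff against X: (-2)p + (-6)(1−p) = 4p − 6; against Y: (-8)p + 9(1−p) = −17p + 9.
Setting these equal: 4p − 6 = −17p + 9 ⇒ 21p = 15 ⇒ p = 5/7, and the value is (4)·(5/7) − 6 = -22/7.
For the defender: with q = P(X), equating North's and Center's payoffs gives 6q − 8 = −15q + 9 ⇒ q = 17/21.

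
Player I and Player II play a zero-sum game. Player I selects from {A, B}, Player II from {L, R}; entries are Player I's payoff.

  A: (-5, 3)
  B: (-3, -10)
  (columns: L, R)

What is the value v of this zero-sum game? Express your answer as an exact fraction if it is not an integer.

-59/15

Row minima: A → -5, B → -10; maximin = -5.
Column maxima: L → -3, R → 3; minimax = -3.
-5 ≠ -3, so there is no saddle point; optimal play is mixed.
Let Player I play A with probability p. Expected payoff against L: (-5)p + (-3)(1−p) = −2p − 3; against R: 3p + (-10)(1−p) = 13p − 10.
Setting these equal: −2p − 3 = 13p − 10 ⇒ −15p = -7 ⇒ p = 7/15, and the value is (-2)·(7/15) − 3 = -59/15.
For Player II: with q = P(L), equating A's and B's payoffs gives −8q + 3 = 7q − 10 ⇒ q = 13/15.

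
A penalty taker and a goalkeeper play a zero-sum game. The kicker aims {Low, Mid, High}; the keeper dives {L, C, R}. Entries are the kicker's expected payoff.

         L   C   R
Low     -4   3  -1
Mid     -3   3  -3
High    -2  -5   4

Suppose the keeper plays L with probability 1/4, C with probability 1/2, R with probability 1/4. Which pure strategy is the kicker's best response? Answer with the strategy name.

Expected payoff of Low: (1/4)·(-4) + (1/2)·3 + (1/4)·(-1) = 1/4.
Expected payoff of Mid: (1/4)·(-3) + (1/2)·3 + (1/4)·(-3) = 0.
Expected payoff of High: (1/4)·(-2) + (1/2)·(-5) + (1/4)·4 = -2.
The largest is 1/4, so the kicker's best response is Low.

Low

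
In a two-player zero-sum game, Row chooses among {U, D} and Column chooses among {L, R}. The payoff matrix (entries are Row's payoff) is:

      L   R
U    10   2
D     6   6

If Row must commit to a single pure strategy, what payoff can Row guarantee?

Row minima: U → 2, D → 6.
The best of these is 6.

6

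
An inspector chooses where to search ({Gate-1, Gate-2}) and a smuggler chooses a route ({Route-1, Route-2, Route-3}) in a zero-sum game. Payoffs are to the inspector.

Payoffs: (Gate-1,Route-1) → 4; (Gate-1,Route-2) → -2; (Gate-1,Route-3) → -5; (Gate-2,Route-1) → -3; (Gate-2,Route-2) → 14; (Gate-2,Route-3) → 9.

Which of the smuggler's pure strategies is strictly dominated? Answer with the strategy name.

Route-2

Route-3 holds the inspector's payoff strictly below Route-2 in every row: -5 < -2, 9 < 14.
So Route-2 is strictly dominated for the smuggler.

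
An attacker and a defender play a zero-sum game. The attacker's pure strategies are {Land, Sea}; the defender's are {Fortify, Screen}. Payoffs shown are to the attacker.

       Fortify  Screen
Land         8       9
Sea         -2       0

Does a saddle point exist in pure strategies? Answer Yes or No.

Row minima: Land → 8, Sea → -2; maximin = 8.
Column maxima: Fortify → 8, Screen → 9; minimax = 8.
maximin = minimax = 8, so a saddle point exists.

Yes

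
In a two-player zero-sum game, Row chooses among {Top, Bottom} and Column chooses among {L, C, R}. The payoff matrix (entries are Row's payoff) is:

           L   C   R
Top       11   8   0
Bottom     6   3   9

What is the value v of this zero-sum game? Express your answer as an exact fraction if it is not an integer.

Row minima: Top → 0, Bottom → 3; maximin = 3.
Column maxima: L → 11, C → 8, R → 9; minimax = 8.
3 ≠ 8, so there is no saddle point; optimal play is mixed.
L is strictly dominated by C (it gives Row strictly more in every row), so Column never plays it.
On the remaining 2×2 (Top, Bottom vs C, R):
Let Row play Top with probability p. Expected payoff against C: 8p + 3(1−p) = 5p + 3; against R: 0p + 9(1−p) = −9p + 9.
Setting these equal: 5p + 3 = −9p + 9 ⇒ 14p = 6 ⇒ p = 3/7, and the value is (5)·(3/7) + 3 = 36/7.
For Column: with q = P(C), equating Top's and Bottom's payoffs gives 8q = −6q + 9 ⇒ q = 9/14.

36/7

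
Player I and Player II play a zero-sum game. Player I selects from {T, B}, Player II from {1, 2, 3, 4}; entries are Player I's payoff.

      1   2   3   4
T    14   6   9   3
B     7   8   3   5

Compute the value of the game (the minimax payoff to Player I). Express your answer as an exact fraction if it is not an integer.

9/2

Row minima: T → 3, B → 3; maximin = 3.
Column maxima: 1 → 14, 2 → 8, 3 → 9, 4 → 5; minimax = 5.
3 ≠ 5, so there is no saddle point; optimal play is mixed.
1 is strictly dominated by 3 (it gives Player I strictly more in every row), so Player II never plays it.
2 is strictly dominated by 4 (it gives Player I strictly more in every row), so Player II never plays it.
On the remaining 2×2 (T, B vs 3, 4):
Let Player I play T with probability p. Expected payoff against 3: 9p + 3(1−p) = 6p + 3; against 4: 3p + 5(1−p) = −2p + 5.
Setting these equal: 6p + 3 = −2p + 5 ⇒ 8p = 2 ⇒ p = 1/4, and the value is (6)·(1/4) + 3 = 9/2.
For Player II: with q = P(3), equating T's and B's payoffs gives 6q + 3 = −2q + 5 ⇒ q = 1/4.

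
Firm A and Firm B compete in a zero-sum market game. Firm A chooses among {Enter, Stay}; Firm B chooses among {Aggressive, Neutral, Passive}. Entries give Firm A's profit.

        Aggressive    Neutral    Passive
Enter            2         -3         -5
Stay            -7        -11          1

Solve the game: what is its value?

Row minima: Enter → -5, Stay → -11; maximin = -5.
Column maxima: Aggressive → 2, Neutral → -3, Passive → 1; minimax = -3.
-5 ≠ -3, so there is no saddle point; optimal play is mixed.
Aggressive is strictly dominated by Neutral (it gives Firm A strictly more in every row), so Firm B never plays it.
On the remaining 2×2 (Enter, Stay vs Neutral, Passive):
Let Firm A play Enter with probability p. Expected payoff against Neutral: (-3)p + (-11)(1−p) = 8p − 11; against Passive: (-5)p + 1(1−p) = −6p + 1.
Setting these equal: 8p − 11 = −6p + 1 ⇒ 14p = 12 ⇒ p = 6/7, and the value is (8)·(6/7) − 11 = -29/7.
For Firm B: with q = P(Neutral), equating Enter's and Stay's payoffs gives 2q − 5 = −12q + 1 ⇒ q = 3/7.

-29/7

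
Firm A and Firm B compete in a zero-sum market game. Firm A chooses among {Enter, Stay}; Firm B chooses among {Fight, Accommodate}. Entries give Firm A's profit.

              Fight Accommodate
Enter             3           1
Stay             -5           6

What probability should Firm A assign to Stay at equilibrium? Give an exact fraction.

Row minima: Enter → 1, Stay → -5; maximin = 1.
Column maxima: Fight → 3, Accommodate → 6; minimax = 3.
1 ≠ 3, so there is no saddle point; optimal play is mixed.
Let Firm A play Enter with probability p. Expected payoff against Fight: 3p + (-5)(1−p) = 8p − 5; against Accommodate: 1p + 6(1−p) = −5p + 6.
Setting these equal: 8p − 5 = −5p + 6 ⇒ 13p = 11 ⇒ p = 11/13, and the value is (8)·(11/13) − 5 = 23/13.
For Firm B: with q = P(Fight), equating Enter's and Stay's payoffs gives 2q + 1 = −11q + 6 ⇒ q = 5/13.

2/13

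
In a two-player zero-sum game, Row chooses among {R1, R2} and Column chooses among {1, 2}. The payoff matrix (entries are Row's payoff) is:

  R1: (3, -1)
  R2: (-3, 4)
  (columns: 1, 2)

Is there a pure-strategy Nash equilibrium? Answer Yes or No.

No

Row minima: R1 → -1, R2 → -3; maximin = -1.
Column maxima: 1 → 3, 2 → 4; minimax = 3.
-1 ≠ 3, so no pure-strategy equilibrium exists.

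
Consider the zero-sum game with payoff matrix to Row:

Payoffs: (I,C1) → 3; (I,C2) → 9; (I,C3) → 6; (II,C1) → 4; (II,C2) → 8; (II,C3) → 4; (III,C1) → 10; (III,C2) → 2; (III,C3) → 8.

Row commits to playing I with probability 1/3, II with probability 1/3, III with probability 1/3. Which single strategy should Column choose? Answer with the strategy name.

C1

If Column plays C1, Row's expected payoff is (1/3)·3 + (1/3)·4 + (1/3)·10 = 17/3.
If Column plays C2, Row's expected payoff is (1/3)·9 + (1/3)·8 + (1/3)·2 = 19/3.
If Column plays C3, Row's expected payoff is (1/3)·6 + (1/3)·4 + (1/3)·8 = 6.
Column minimizes Row's payoff; the smallest is 17/3, so the best response is C1.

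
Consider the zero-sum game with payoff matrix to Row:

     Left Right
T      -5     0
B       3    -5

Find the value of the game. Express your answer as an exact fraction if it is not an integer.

Row minima: T → -5, B → -5; maximin = -5.
Column maxima: Left → 3, Right → 0; minimax = 0.
-5 ≠ 0, so there is no saddle point; optimal play is mixed.
Let Row play T with probability p. Expected payoff against Left: (-5)p + 3(1−p) = −8p + 3; against Right: 0p + (-5)(1−p) = 5p − 5.
Setting these equal: −8p + 3 = 5p − 5 ⇒ −13p = -8 ⇒ p = 8/13, and the value is (-8)·(8/13) + 3 = -25/13.
For Column: with q = P(Left), equating T's and B's payoffs gives −5q = 8q − 5 ⇒ q = 5/13.

-25/13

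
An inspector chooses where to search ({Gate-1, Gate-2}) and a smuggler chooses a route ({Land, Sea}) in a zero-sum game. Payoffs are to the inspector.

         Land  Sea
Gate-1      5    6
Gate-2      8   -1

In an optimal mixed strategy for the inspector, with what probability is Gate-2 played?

1/10

Row minima: Gate-1 → 5, Gate-2 → -1; maximin = 5.
Column maxima: Land → 8, Sea → 6; minimax = 6.
5 ≠ 6, so there is no saddle point; optimal play is mixed.
Let the inspector play Gate-1 with probability p. Expected payoff against Land: 5p + 8(1−p) = −3p + 8; against Sea: 6p + (-1)(1−p) = 7p − 1.
Setting these equal: −3p + 8 = 7p − 1 ⇒ −10p = -9 ⇒ p = 9/10, and the value is (-3)·(9/10) + 8 = 53/10.
For the smuggler: with q = P(Land), equating Gate-1's and Gate-2's payoffs gives −q + 6 = 9q − 1 ⇒ q = 7/10.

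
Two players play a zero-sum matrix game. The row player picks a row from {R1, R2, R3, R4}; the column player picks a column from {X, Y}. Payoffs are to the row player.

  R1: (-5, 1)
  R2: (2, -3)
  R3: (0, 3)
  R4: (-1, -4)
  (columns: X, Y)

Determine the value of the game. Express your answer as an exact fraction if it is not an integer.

Row minima: R1 → -5, R2 → -3, R3 → 0, R4 → -4; maximin = 0.
Column maxima: X → 2, Y → 3; minimax = 2.
0 ≠ 2, so there is no saddle point; optimal play is mixed.
R1 is strictly dominated by R3, so the row player never plays it.
R4 is strictly dominated by R2, so the row player never plays it.
On the remaining 2×2 (R2, R3 vs X, Y):
Let the row player play R2 with probability p. Expected payoff against X: 2p + 0(1−p) = 2p; against Y: (-3)p + 3(1−p) = −6p + 3.
Setting these equal: 2p = −6p + 3 ⇒ 8p = 3 ⇒ p = 3/8, and the value is (2)·(3/8) = 3/4.
For the column player: with q = P(X), equating R2's and R3's payoffs gives 5q − 3 = −3q + 3 ⇒ q = 3/4.

3/4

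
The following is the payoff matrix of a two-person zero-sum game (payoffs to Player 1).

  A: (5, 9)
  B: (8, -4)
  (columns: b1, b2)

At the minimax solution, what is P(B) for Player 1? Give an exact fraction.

Row minima: A → 5, B → -4; maximin = 5.
Column maxima: b1 → 8, b2 → 9; minimax = 8.
5 ≠ 8, so there is no saddle point; optimal play is mixed.
Let Player 1 play A with probability p. Expected payoff against b1: 5p + 8(1−p) = −3p + 8; against b2: 9p + (-4)(1−p) = 13p − 4.
Setting these equal: −3p + 8 = 13p − 4 ⇒ −16p = -12 ⇒ p = 3/4, and the value is (-3)·(3/4) + 8 = 23/4.
For Player 2: with q = P(b1), equating A's and B's payoffs gives −4q + 9 = 12q − 4 ⇒ q = 13/16.

1/4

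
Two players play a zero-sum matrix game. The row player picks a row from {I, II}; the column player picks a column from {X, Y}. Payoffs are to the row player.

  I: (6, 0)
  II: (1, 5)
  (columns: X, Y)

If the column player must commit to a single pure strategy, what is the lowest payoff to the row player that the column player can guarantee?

5

Column maxima: X → 6, Y → 5.
The smallest of these is 5.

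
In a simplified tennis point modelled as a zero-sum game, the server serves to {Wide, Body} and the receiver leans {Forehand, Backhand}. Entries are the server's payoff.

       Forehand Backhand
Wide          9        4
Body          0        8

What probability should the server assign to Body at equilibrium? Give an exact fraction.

Row minima: Wide → 4, Body → 0; maximin = 4.
Column maxima: Forehand → 9, Backhand → 8; minimax = 8.
4 ≠ 8, so there is no saddle point; optimal play is mixed.
Let the server play Wide with probability p. Expected payoff against Forehand: 9p + 0(1−p) = 9p; against Backhand: 4p + 8(1−p) = −4p + 8.
Setting these equal: 9p = −4p + 8 ⇒ 13p = 8 ⇒ p = 8/13, and the value is (9)·(8/13) = 72/13.
For the receiver: with q = P(Forehand), equating Wide's and Body's payoffs gives 5q + 4 = −8q + 8 ⇒ q = 4/13.

5/13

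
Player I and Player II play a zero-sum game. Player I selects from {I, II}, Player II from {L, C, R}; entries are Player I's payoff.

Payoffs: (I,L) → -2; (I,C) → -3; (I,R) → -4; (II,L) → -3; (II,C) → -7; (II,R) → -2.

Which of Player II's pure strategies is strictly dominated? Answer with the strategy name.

L

C holds Player I's payoff strictly below L in every row: -3 < -2, -7 < -3.
So L is strictly dominated for Player II.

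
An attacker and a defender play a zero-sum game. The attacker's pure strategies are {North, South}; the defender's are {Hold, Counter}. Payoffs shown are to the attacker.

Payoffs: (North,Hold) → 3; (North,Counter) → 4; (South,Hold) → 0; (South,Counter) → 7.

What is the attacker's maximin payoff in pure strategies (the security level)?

Row minima: North → 3, South → 0.
The best of these is 3.

3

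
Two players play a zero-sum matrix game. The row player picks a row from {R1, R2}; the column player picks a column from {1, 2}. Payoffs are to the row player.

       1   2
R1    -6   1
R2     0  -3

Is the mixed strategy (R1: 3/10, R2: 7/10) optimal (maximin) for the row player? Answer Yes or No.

Yes

Against 1 this mix gives (3/10)·(-6) + (7/10)·0 = -9/5.
Against 2 this mix gives (3/10)·1 + (7/10)·(-3) = -9/5.
All of the column player's active replies (1, 2) yield -9/5, and no column does worse for the row player. The mix makes the column player indifferent and guarantees -9/5, so it is optimal.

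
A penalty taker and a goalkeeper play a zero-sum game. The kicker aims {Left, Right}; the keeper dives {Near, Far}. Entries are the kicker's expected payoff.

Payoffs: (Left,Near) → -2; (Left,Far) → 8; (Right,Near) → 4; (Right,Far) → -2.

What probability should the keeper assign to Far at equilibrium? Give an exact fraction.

3/8

Row minima: Left → -2, Right → -2; maximin = -2.
Column maxima: Near → 4, Far → 8; minimax = 4.
-2 ≠ 4, so there is no saddle point; optimal play is mixed.
Let the kicker play Left with probability p. Expected payoff against Near: (-2)p + 4(1−p) = −6p + 4; against Far: 8p + (-2)(1−p) = 10p − 2.
Setting these equal: −6p + 4 = 10p − 2 ⇒ −16p = -6 ⇒ p = 3/8, and the value is (-6)·(3/8) + 4 = 7/4.
For the keeper: with q = P(Near), equating Left's and Right's payoffs gives −10q + 8 = 6q − 2 ⇒ q = 5/8.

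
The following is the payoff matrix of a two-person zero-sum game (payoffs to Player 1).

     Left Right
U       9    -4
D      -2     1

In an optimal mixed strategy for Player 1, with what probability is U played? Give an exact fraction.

Row minima: U → -4, D → -2; maximin = -2.
Column maxima: Left → 9, Right → 1; minimax = 1.
-2 ≠ 1, so there is no saddle point; optimal play is mixed.
Let Player 1 play U with probability p. Expected payoff against Left: 9p + (-2)(1−p) = 11p − 2; against Right: (-4)p + 1(1−p) = −5p + 1.
Setting these equal: 11p − 2 = −5p + 1 ⇒ 16p = 3 ⇒ p = 3/16, and the value is (11)·(3/16) − 2 = 1/16.
For Player 2: with q = P(Left), equating U's and D's payoffs gives 13q − 4 = −3q + 1 ⇒ q = 5/16.

3/16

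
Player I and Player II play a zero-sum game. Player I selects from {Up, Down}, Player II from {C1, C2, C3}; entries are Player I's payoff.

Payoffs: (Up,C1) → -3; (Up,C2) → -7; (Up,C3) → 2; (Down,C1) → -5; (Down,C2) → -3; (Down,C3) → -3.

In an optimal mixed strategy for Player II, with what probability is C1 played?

2/3

Row minima: Up → -7, Down → -5; maximin = -5.
Column maxima: C1 → -3, C2 → -3, C3 → 2; minimax = -3.
-5 ≠ -3, so there is no saddle point; optimal play is mixed.
C3 is strictly dominated by C1 (it gives Player I strictly more in every row), so Player II never plays it.
On the remaining 2×2 (Up, Down vs C1, C2):
Let Player I play Up with probability p. Expected payoff against C1: (-3)p + (-5)(1−p) = 2p − 5; against C2: (-7)p + (-3)(1−p) = −4p − 3.
Setting these equal: 2p − 5 = −4p − 3 ⇒ 6p = 2 ⇒ p = 1/3, and the value is (2)·(1/3) − 5 = -13/3.
For Player II: with q = P(C1), equating Up's and Down's payoffs gives 4q − 7 = −2q − 3 ⇒ q = 2/3.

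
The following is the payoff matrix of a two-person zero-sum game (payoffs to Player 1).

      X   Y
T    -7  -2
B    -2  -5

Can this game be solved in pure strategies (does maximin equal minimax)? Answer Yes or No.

Row minima: T → -7, B → -5; maximin = -5.
Column maxima: X → -2, Y → -2; minimax = -2.
-5 ≠ -2, so no pure-strategy equilibrium exists.

No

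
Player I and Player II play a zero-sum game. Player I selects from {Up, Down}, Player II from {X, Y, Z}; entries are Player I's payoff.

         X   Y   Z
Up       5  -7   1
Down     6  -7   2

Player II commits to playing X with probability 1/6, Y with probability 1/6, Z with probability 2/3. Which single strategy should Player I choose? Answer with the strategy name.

Expected payoff of Up: (1/6)·5 + (1/6)·(-7) + (2/3)·1 = 1/3.
Expected payoff of Down: (1/6)·6 + (1/6)·(-7) + (2/3)·2 = 7/6.
The largest is 7/6, so Player I's best response is Down.

Down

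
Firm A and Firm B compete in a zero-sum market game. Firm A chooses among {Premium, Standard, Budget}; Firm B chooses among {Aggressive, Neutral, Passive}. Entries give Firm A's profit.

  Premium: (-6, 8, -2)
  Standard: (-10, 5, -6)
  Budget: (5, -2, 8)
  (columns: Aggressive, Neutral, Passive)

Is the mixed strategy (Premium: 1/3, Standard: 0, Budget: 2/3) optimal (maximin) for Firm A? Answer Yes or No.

Against Aggressive this mix gives (1/3)·(-6) + (2/3)·5 = 4/3.
Against Neutral this mix gives (1/3)·8 + (2/3)·(-2) = 4/3.
Against Passive this mix gives (1/3)·(-2) + (2/3)·8 = 14/3.
All of Firm B's active replies (Aggressive, Neutral) yield 4/3, and no column does worse for Firm A. The mix makes Firm B indifferent and guarantees 4/3, so it is optimal.

Yes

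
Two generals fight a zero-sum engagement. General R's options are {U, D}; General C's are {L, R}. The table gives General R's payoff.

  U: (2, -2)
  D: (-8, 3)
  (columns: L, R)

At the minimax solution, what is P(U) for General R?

11/15

Row minima: U → -2, D → -8; maximin = -2.
Column maxima: L → 2, R → 3; minimax = 2.
-2 ≠ 2, so there is no saddle point; optimal play is mixed.
Let General R play U with probability p. Expected payoff against L: 2p + (-8)(1−p) = 10p − 8; against R: (-2)p + 3(1−p) = −5p + 3.
Setting these equal: 10p − 8 = −5p + 3 ⇒ 15p = 11 ⇒ p = 11/15, and the value is (10)·(11/15) − 8 = -2/3.
For General C: with q = P(L), equating U's and D's payoffs gives 4q − 2 = −11q + 3 ⇒ q = 1/3.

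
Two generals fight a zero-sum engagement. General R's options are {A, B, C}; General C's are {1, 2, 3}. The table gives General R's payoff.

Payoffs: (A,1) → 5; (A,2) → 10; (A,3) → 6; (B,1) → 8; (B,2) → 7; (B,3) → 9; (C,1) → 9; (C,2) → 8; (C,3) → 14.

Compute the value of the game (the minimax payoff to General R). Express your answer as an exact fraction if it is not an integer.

25/3

Row minima: A → 5, B → 7, C → 8; maximin = 8.
Column maxima: 1 → 9, 2 → 10, 3 → 14; minimax = 9.
8 ≠ 9, so there is no saddle point; optimal play is mixed.
B is strictly dominated by C, so General R never plays it.
3 is strictly dominated by 1 (it gives General R strictly more in every row), so General C never plays it.
On the remaining 2×2 (A, C vs 1, 2):
Let General R play A with probability p. Expected payoff against 1: 5p + 9(1−p) = −4p + 9; against 2: 10p + 8(1−p) = 2p + 8.
Setting these equal: −4p + 9 = 2p + 8 ⇒ −6p = -1 ⇒ p = 1/6, and the value is (-4)·(1/6) + 9 = 25/3.
For General C: with q = P(1), equating A's and C's payoffs gives −5q + 10 = q + 8 ⇒ q = 1/3.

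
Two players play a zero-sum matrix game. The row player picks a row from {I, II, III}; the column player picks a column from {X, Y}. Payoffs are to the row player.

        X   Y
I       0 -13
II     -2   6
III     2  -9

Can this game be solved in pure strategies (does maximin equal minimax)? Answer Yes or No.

Row minima: I → -13, II → -2, III → -9; maximin = -2.
Column maxima: X → 2, Y → 6; minimax = 2.
-2 ≠ 2, so no pure-strategy equilibrium exists.

No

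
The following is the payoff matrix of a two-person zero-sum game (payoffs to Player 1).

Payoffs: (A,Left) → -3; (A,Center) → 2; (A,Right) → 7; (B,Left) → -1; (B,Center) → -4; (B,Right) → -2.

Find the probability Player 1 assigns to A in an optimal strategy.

Row minima: A → -3, B → -4; maximin = -3.
Column maxima: Left → -1, Center → 2, Right → 7; minimax = -1.
-3 ≠ -1, so there is no saddle point; optimal play is mixed.
Right is strictly dominated by Center (it gives Player 1 strictly more in every row), so Player 2 never plays it.
On the remaining 2×2 (A, B vs Left, Center):
Let Player 1 play A with probability p. Expected payoff against Left: (-3)p + (-1)(1−p) = −2p − 1; against Center: 2p + (-4)(1−p) = 6p − 4.
Setting these equal: −2p − 1 = 6p − 4 ⇒ −8p = -3 ⇒ p = 3/8, and the value is (-2)·(3/8) − 1 = -7/4.
For Player 2: with q = P(Left), equating A's and B's payoffs gives −5q + 2 = 3q − 4 ⇒ q = 3/4.

3/8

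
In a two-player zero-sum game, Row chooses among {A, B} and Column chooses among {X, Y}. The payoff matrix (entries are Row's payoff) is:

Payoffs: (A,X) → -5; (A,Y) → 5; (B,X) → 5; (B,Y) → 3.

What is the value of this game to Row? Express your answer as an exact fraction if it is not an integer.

Row minima: A → -5, B → 3; maximin = 3.
Column maxima: X → 5, Y → 5; minimax = 5.
3 ≠ 5, so there is no saddle point; optimal play is mixed.
Let Row play A with probability p. Expected payoff against X: (-5)p + 5(1−p) = −10p + 5; against Y: 5p + 3(1−p) = 2p + 3.
Setting these equal: −10p + 5 = 2p + 3 ⇒ −12p = -2 ⇒ p = 1/6, and the value is (-10)·(1/6) + 5 = 10/3.
For Column: with q = P(X), equating A's and B's payoffs gives −10q + 5 = 2q + 3 ⇒ q = 1/6.

10/3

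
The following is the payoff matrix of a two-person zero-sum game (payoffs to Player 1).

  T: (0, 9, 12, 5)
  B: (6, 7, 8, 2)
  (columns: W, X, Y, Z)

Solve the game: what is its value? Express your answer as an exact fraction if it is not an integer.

10/3

Row minima: T → 0, B → 2; maximin = 2.
Column maxima: W → 6, X → 9, Y → 12, Z → 5; minimax = 5.
2 ≠ 5, so there is no saddle point; optimal play is mixed.
X is strictly dominated by W (it gives Player 1 strictly more in every row), so Player 2 never plays it.
Y is strictly dominated by W (it gives Player 1 strictly more in every row), so Player 2 never plays it.
On the remaining 2×2 (T, B vs W, Z):
Let Player 1 play T with probability p. Expected payoff against W: 0p + 6(1−p) = −6p + 6; against Z: 5p + 2(1−p) = 3p + 2.
Setting these equal: −6p + 6 = 3p + 2 ⇒ −9p = -4 ⇒ p = 4/9, and the value is (-6)·(4/9) + 6 = 10/3.
For Player 2: with q = P(W), equating T's and B's payoffs gives −5q + 5 = 4q + 2 ⇒ q = 1/3.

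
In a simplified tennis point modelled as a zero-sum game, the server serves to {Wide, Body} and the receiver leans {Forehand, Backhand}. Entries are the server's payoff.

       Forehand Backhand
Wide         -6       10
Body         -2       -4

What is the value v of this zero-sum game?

-22/9

Row minima: Wide → -6, Body → -4; maximin = -4.
Column maxima: Forehand → -2, Backhand → 10; minimax = -2.
-4 ≠ -2, so there is no saddle point; optimal play is mixed.
Let the server play Wide with probability p. Expected payoff against Forehand: (-6)p + (-2)(1−p) = −4p − 2; against Backhand: 10p + (-4)(1−p) = 14p − 4.
Setting these equal: −4p − 2 = 14p − 4 ⇒ −18p = -2 ⇒ p = 1/9, and the value is (-4)·(1/9) − 2 = -22/9.
For the receiver: with q = P(Forehand), equating Wide's and Body's payoffs gives −16q + 10 = 2q − 4 ⇒ q = 7/9.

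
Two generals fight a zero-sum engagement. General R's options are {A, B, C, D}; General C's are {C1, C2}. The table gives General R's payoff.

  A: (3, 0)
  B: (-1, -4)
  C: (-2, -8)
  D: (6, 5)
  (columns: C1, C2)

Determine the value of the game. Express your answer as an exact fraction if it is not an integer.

Row minima: A → 0, B → -4, C → -8, D → 5; maximin = 5.
Column maxima: C1 → 6, C2 → 5; minimax = 5.
Since maximin = minimax = 5, there is a saddle point and the value is 5.

5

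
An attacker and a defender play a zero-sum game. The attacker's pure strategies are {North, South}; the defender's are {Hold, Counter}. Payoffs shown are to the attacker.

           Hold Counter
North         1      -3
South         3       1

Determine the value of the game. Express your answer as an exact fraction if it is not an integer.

1

Row minima: North → -3, South → 1; maximin = 1.
Column maxima: Hold → 3, Counter → 1; minimax = 1.
Since maximin = minimax = 1, there is a saddle point and the value is 1.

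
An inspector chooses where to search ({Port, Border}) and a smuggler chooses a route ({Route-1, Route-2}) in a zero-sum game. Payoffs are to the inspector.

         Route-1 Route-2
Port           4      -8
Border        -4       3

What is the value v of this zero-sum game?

Row minima: Port → -8, Border → -4; maximin = -4.
Column maxima: Route-1 → 4, Route-2 → 3; minimax = 3.
-4 ≠ 3, so there is no saddle point; optimal play is mixed.
Let the inspector play Port with probability p. Expected payoff against Route-1: 4p + (-4)(1−p) = 8p − 4; against Route-2: (-8)p + 3(1−p) = −11p + 3.
Setting these equal: 8p − 4 = −11p + 3 ⇒ 19p = 7 ⇒ p = 7/19, and the value is (8)·(7/19) − 4 = -20/19.
For the smuggler: with q = P(Route-1), equating Port's and Border's payoffs gives 12q − 8 = −7q + 3 ⇒ q = 11/19.

-20/19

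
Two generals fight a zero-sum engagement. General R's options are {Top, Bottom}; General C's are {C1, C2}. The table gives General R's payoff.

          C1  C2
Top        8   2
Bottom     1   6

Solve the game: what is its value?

Row minima: Top → 2, Bottom → 1; maximin = 2.
Column maxima: C1 → 8, C2 → 6; minimax = 6.
2 ≠ 6, so there is no saddle point; optimal play is mixed.
Let General R play Top with probability p. Expected payoff against C1: 8p + 1(1−p) = 7p + 1; against C2: 2p + 6(1−p) = −4p + 6.
Setting these equal: 7p + 1 = −4p + 6 ⇒ 11p = 5 ⇒ p = 5/11, and the value is (7)·(5/11) + 1 = 46/11.
For General C: with q = P(C1), equating Top's and Bottom's payoffs gives 6q + 2 = −5q + 6 ⇒ q = 4/11.

46/11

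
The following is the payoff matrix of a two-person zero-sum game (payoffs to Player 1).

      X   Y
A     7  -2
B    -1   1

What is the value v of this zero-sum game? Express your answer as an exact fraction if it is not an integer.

Row minima: A → -2, B → -1; maximin = -1.
Column maxima: X → 7, Y → 1; minimax = 1.
-1 ≠ 1, so there is no saddle point; optimal play is mixed.
Let Player 1 play A with probability p. Expected payoff against X: 7p + (-1)(1−p) = 8p − 1; against Y: (-2)p + 1(1−p) = −3p + 1.
Setting these equal: 8p − 1 = −3p + 1 ⇒ 11p = 2 ⇒ p = 2/11, and the value is (8)·(2/11) − 1 = 5/11.
For Player 2: with q = P(X), equating A's and B's payoffs gives 9q − 2 = −2q + 1 ⇒ q = 3/11.

5/11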